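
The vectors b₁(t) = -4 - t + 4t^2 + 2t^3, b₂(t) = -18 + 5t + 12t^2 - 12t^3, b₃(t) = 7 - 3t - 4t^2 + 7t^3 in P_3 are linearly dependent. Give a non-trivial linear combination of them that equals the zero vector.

b₁ - b₂ - 2b₃ = 0

Write each element as a vector in ℝ⁴ using {1, t, …, t^3}.
Row-reduce the matrix with b₁, b₂, b₃ as columns; the null space gives the coefficients.
The free variable yields coefficients (1, -1, -2) (any nonzero multiple also works).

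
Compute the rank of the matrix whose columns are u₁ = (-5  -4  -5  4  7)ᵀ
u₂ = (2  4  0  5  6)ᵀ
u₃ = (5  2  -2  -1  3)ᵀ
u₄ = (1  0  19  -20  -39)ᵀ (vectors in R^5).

rank 3

Apply Gaussian elimination to the matrix whose rows are u₁, u₂, u₃, u₄.
Reduction leaves 3 leading entries, giving rank 3.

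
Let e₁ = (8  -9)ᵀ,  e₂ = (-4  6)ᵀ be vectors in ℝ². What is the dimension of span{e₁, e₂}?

dim = 2

Put the 2×2 matrix [e₁|e₂] into echelon form.
Exactly 2 pivots survive; hence the rank is 2.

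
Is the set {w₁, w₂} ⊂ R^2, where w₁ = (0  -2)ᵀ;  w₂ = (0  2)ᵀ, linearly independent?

Place the vectors as rows of a 2×2 matrix and reduce to echelon form.
The reduction yields 1 nonzero row, so the rank is 1.
Since rank 1 < 2, the set is linearly dependent.

linearly dependent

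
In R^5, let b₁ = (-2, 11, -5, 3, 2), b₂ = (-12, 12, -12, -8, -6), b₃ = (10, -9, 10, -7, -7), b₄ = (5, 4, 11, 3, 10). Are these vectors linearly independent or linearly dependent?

Row-reduce the matrix whose columns are b₁, b₂, b₃, b₄.
The reduction yields 4 nonzero rows, so the rank is 4.
Since rank = 4 (the number of vectors), the set is linearly independent.

linearly independent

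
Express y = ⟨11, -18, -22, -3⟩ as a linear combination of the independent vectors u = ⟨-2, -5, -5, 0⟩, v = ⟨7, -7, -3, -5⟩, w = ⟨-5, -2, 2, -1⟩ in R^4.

y = 3u + v - 2w

Write y = a₁u + … + a₃w and equate components.
The system has the unique solution (a₁, a₂, a₃) = (3, 1, -2).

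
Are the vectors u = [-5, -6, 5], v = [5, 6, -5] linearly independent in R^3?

Place the vectors as rows of a 2×3 matrix and reduce to echelon form.
The reduction yields 1 nonzero row, so the rank is 1.
Since rank 1 < 2, the set is linearly dependent.

linearly dependent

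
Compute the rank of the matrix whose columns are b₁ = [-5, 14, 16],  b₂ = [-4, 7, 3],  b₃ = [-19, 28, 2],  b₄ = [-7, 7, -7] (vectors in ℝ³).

Row-reduce the 4×3 matrix with these as rows.
Reduction leaves 2 leading entries, giving rank 2.
(With 4 elements in a 3-dimensional space the rank is at most 3.)

2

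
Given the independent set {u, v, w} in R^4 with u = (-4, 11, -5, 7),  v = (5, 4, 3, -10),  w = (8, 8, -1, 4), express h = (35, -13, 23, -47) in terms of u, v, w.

h = -3u + 3v + w

Write h = α₁u + … + α₃w and equate components.
Back-substitution yields (α₁, α₂, α₃) = (-3, 3, 1).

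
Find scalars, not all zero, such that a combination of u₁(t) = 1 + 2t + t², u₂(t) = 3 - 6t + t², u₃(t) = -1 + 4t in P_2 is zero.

Pass to coordinate vectors relative to the basis {1, t, t²}.
Write the vectors as columns of a matrix and find a nonzero vector in its null space.
The free variable yields coefficients (1, -1, -2) (any nonzero multiple also works).

u₁ - u₂ - 2u₃ = 0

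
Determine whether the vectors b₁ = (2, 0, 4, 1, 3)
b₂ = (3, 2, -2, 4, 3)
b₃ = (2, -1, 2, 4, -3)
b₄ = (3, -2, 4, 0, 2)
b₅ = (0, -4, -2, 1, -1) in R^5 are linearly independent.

linearly independent

The matrix [b₁|b₂|b₃|b₄|b₅] has determinant 1198.
A nonzero determinant means the columns are linearly independent.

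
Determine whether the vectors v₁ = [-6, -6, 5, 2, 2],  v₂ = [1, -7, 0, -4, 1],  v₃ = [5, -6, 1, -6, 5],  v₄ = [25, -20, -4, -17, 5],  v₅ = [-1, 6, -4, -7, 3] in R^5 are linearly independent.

The matrix [v₁|v₂|v₃|v₄|v₅] has determinant 0.
A zero determinant means the columns are linearly dependent.
Indeed 2v₁ - 2v₂ - 2v₃ + v₄ + v₅ = 0.

linearly dependent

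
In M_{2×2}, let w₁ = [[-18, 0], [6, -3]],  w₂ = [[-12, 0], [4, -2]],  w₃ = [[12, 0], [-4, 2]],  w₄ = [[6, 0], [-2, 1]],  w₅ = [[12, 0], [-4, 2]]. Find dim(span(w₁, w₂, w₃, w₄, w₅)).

Use coordinates relative to {E₁₁, E₁₂, E₂₁, E₂₂}.
Put the 4×5 matrix [w₁|w₂|w₃|w₄|w₅] into echelon form.
There is 1 pivot column, so rank = 1.
(With 5 elements in a 4-dimensional space the rank is at most 4.)

1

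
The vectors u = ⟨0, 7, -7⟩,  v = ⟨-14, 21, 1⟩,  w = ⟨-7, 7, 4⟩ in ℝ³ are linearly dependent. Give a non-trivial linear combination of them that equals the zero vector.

u - v + 2w = 0

Set up α₁u + … + α₃w = 0 and solve the homogeneous system.
The free variable yields coefficients (1, -1, 2) (any nonzero multiple also works).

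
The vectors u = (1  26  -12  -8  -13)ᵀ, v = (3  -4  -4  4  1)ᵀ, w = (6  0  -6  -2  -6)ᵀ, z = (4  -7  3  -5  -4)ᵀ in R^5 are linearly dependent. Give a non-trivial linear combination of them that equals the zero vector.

u + 3v - 3w + 2z = 0

Row-reduce the matrix with u, v, w, z as columns; the null space gives the coefficients.
A generator of the null space is (1, 3, -3, 2).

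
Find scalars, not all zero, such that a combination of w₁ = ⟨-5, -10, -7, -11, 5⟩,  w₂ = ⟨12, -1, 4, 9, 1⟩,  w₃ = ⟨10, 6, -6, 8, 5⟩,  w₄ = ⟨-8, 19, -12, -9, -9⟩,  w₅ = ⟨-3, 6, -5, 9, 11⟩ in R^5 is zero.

Set up α₁w₁ + … + α₅w₅ = 0 and solve the homogeneous system.
A generator of the null space is (1, 3, -2, 1, 1).

w₁ + 3w₂ - 2w₃ + w₄ + w₅ = 0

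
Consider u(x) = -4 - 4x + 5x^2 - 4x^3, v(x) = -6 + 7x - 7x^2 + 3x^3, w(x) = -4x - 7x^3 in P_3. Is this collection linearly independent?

linearly independent

Write each element as a coordinate vector in ℝ⁴ using {1, x, …, x^3}.
Place the vectors as rows of a 3×4 matrix and reduce to echelon form.
The reduction yields 3 nonzero rows, so the rank is 3.
Since rank = 3 (the number of vectors), the set is linearly independent.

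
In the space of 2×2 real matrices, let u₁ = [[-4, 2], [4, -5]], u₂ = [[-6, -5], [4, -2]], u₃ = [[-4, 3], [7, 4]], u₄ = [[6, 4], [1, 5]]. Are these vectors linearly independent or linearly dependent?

Write each element as a coordinate vector in ℝ⁴ using {E₁₁, E₁₂, E₂₁, E₂₂}.
The matrix [u₁|u₂|u₃|u₄] has determinant -1424.
A nonzero determinant means the columns are linearly independent.

linearly independent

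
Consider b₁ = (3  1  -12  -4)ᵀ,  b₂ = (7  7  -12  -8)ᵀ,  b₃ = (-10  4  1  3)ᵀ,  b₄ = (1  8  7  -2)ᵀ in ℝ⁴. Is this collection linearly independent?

linearly independent

Row-reduce the matrix whose columns are b₁, b₂, b₃, b₄.
The reduction yields 4 nonzero rows, so the rank is 4.
Since rank = 4 (the number of vectors), the set is linearly independent.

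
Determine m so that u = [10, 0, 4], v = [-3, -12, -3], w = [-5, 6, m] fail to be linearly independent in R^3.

m = -11/10

The set is linearly dependent precisely when det[u; v; w] = 0.
The determinant works out to -120*m - 132.
This vanishes exactly when m = -11/10.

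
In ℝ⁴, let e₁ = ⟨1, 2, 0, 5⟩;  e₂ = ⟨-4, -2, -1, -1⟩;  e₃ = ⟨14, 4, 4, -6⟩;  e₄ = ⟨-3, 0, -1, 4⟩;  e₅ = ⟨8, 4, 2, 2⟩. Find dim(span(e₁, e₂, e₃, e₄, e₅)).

2

Row-reduce the 5×4 matrix with these as rows.
Reduction leaves 2 leading entries, giving rank 2.
(With 5 elements in a 4-dimensional space the rank is at most 4.)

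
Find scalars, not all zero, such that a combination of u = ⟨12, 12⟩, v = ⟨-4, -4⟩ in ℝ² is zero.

Row-reduce the matrix with u, v as columns; the null space gives the coefficients.
A generator of the null space is (1, 3).

u + 3v = 0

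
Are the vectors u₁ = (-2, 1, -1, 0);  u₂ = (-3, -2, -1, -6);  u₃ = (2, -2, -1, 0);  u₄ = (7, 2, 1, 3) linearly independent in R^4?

linearly independent

The matrix [u₁|u₂|u₃|u₄] has determinant 117.
A nonzero determinant means the columns are linearly independent.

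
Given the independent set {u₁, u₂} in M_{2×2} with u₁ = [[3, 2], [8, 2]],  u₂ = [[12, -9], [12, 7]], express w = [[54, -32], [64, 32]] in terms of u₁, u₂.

w = 2u₁ + 4u₂

Take coordinate vectors relative to {E₁₁, E₁₂, E₂₁, E₂₂}.
Since u₁, u₂ are independent, the coefficients expressing w are uniquely determined by a linear system.
Row-reducing the augmented matrix gives the unique coefficients (c₁, c₂) = (2, 4).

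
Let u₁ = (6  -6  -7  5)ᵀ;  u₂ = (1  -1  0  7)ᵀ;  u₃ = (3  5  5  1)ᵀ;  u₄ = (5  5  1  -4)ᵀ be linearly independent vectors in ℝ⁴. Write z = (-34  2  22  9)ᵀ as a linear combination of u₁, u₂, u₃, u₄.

z = -3u₁ + u₂ + u₃ - 4u₄

Solve the system with u₁, u₂, u₃, u₄ as columns and z as the right-hand side.
Back-substitution yields (a₁, …, a₄) = (-3, 1, 1, -4).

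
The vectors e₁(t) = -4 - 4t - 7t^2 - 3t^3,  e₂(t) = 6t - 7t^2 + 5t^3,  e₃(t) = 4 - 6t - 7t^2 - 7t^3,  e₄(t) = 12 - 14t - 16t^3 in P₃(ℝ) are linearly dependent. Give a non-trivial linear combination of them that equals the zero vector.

e₁ + e₂ - 2e₃ + e₄ = 0

Write each element as a vector in ℝ⁴ using {1, t, …, t^3}.
Row-reduce the matrix with e₁, e₂, e₃, e₄ as columns; the null space gives the coefficients.
The free variable yields coefficients (1, 1, -2, 1) (any nonzero multiple also works).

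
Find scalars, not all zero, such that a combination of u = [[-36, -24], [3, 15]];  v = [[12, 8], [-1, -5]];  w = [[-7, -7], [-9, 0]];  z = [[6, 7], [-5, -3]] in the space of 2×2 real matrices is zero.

u + 3v = 0

Write each element as a vector in ℝ⁴ using {E₁₁, E₁₂, E₂₁, E₂₂}.
Set up α₁u + … + α₄z = 0 and solve the homogeneous system.
The free variable yields coefficients (1, 3, 0, 0) (any nonzero multiple also works).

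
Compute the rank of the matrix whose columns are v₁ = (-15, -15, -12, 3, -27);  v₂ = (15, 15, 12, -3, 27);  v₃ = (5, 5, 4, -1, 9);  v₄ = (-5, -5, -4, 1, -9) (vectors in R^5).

Form the matrix with v₁, v₂, v₃, v₄ as columns and reduce.
There is 1 pivot column, so rank = 1.

1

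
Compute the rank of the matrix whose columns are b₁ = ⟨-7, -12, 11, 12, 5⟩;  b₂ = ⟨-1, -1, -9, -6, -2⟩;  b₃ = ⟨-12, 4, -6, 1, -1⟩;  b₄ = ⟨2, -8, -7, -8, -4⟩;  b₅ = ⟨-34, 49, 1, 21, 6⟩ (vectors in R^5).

Row-reduce the 5×5 matrix with these as rows.
Exactly 4 pivots survive; hence the rank is 4.

4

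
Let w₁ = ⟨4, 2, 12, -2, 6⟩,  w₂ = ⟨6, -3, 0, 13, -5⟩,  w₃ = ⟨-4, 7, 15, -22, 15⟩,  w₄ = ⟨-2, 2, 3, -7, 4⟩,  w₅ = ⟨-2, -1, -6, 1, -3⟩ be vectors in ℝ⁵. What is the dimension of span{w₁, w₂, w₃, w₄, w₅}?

dim = 2

Apply Gaussian elimination to the matrix whose rows are w₁, w₂, w₃, w₄, w₅.
There are 2 pivot columns, so rank = 2.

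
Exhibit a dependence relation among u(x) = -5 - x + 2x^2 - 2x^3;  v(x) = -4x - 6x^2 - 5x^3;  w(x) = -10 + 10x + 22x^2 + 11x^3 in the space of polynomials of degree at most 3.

Write each element as a vector in ℝ⁴ using {1, x, …, x^3}.
Row-reduce the matrix with u, v, w as columns; the null space gives the coefficients.
A generator of the null space is (2, -3, -1).

2u - 3v - w = 0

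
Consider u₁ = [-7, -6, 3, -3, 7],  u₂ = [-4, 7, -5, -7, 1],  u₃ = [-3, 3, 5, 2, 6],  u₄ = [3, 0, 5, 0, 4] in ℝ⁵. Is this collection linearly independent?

Row-reduce the matrix whose columns are u₁, u₂, u₃, u₄.
The reduction yields 4 nonzero rows, so the rank is 4.
Since rank = 4 (the number of vectors), the set is linearly independent.

linearly independent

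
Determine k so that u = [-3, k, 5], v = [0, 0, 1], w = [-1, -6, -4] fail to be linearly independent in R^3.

The set is linearly dependent precisely when det[u; v; w] = 0.
Cofactor expansion gives det = -k - 18.
Solving -k - 18 = 0 yields k = -18.

k = -18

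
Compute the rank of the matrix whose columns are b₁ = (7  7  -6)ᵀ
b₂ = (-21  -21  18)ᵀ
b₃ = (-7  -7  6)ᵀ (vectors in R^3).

1

Apply Gaussian elimination to the matrix whose rows are b₁, b₂, b₃.
Reduction leaves 1 leading entry, giving rank 1.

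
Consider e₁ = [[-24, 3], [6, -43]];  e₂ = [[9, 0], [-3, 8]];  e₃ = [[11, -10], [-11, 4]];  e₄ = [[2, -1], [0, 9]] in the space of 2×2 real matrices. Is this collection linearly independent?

Take coordinates with respect to the standard basis {E₁₁, E₁₂, E₂₁, E₂₂}.
Form the 4×4 matrix with these as columns; its determinant is 0.
A zero determinant means the columns are linearly dependent.
Indeed e₁ + 2e₂ + 3e₄ = 0.

linearly dependent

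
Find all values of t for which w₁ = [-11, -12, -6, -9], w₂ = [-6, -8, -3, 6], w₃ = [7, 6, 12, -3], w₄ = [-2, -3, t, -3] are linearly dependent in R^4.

t = 15/8

Place the vectors as rows of a 4×4 matrix; dependence ⇔ determinant zero.
The determinant works out to 336*t - 630.
This vanishes exactly when t = 15/8.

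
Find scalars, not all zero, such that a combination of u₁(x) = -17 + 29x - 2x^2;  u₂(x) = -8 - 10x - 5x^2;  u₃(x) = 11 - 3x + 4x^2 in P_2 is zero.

Write each element as a vector in ℝ³ using {1, x, x^2}.
Solve the homogeneous system with u₁, u₂, u₃ as columns by row-reducing the coefficient matrix.
One solution (up to scaling) is (1, 2, 3).

u₁ + 2u₂ + 3u₃ = 0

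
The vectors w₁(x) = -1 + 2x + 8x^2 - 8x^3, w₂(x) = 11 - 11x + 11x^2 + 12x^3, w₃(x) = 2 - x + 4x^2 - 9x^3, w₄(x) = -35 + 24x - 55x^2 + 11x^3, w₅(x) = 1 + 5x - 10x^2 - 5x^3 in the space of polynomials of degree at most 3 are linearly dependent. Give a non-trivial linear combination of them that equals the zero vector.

Take coordinates with respect to {1, x, …, x^3}.
Row-reduce the matrix with w₁, w₂, w₃, w₄, w₅ as columns; the null space gives the coefficients.
A generator of the null space is (3, 3, 2, 1, 1).

3w₁ + 3w₂ + 2w₃ + w₄ + w₅ = 0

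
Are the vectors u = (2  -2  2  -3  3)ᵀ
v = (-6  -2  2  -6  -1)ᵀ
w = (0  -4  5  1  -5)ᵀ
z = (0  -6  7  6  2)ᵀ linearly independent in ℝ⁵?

Row-reduce the matrix whose columns are u, v, w, z.
The reduction yields 4 nonzero rows, so the rank is 4.
Since rank = 4 (the number of vectors), the set is linearly independent.

linearly independent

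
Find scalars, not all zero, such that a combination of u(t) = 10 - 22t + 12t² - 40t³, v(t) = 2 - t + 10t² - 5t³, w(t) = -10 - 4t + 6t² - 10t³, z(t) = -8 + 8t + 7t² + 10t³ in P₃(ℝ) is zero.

u - 2v - w + 2z = 0

Take coordinates with respect to {1, t, …, t³}.
Row-reduce the matrix with u, v, w, z as columns; the null space gives the coefficients.
One solution (up to scaling) is (1, -2, -1, 2).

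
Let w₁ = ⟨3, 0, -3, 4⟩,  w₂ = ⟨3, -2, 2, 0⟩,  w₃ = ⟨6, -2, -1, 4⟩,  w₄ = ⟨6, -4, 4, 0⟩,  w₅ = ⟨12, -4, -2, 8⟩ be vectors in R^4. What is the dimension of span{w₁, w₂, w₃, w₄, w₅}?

dim = 2

Apply Gaussian elimination to the matrix whose rows are w₁, w₂, w₃, w₄, w₅.
There are 2 pivot columns, so rank = 2.
(With 5 elements in a 4-dimensional space the rank is at most 4.)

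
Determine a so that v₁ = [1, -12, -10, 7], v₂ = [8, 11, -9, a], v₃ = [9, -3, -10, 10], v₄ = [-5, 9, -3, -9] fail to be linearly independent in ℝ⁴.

The set is linearly dependent precisely when det[v₁; v₂; v₃; v₄] = 0.
The determinant works out to 3240 - 1485*a.
Setting this to zero gives a = 24/11.

a = 24/11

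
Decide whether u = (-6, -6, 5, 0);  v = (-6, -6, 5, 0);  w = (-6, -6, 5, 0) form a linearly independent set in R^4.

Two of the vectors are equal, giving an immediate dependence.

linearly dependent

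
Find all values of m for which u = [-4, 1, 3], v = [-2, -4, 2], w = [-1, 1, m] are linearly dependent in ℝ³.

m = 2/3

Dependence holds iff the 3×3 matrix [u v w] is singular.
The determinant works out to 18*m - 12.
This vanishes exactly when m = 2/3.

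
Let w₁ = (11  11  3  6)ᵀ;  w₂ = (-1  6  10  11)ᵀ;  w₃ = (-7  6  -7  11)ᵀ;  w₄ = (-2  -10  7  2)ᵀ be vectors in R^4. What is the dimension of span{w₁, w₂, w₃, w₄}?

Row-reduce the 4×4 matrix with these as rows.
There are 4 pivot columns, so rank = 4.

4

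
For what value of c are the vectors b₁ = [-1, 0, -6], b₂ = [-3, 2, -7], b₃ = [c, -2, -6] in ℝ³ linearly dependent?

c = 5/6

Dependence holds iff the 3×3 matrix [b₁ b₂ b₃] is singular.
Expanding, det = 12*c - 10.
This vanishes exactly when c = 5/6.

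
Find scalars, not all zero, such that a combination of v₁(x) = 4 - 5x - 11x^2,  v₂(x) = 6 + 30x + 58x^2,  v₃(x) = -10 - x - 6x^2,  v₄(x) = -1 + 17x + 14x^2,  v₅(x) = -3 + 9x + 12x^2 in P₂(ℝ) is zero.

10v₁ + 3v₂ + 6v₃ - 2v₄ = 0

Write each element as a vector in ℝ³ using {1, x, x^2}.
Solve the homogeneous system with v₁, v₂, v₃, v₄, v₅ as columns by row-reducing the coefficient matrix.
The free variable yields coefficients (10, 3, 6, -2, 0) (any nonzero multiple also works).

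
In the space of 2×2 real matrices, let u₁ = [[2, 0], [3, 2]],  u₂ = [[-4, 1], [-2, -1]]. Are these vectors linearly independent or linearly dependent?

linearly independent

Take coordinates with respect to the standard basis {E₁₁, E₁₂, E₂₁, E₂₂}.
Row-reduce the matrix whose columns are u₁, u₂.
The reduction yields 2 nonzero rows, so the rank is 2.
Since rank = 2 (the number of vectors), the set is linearly independent.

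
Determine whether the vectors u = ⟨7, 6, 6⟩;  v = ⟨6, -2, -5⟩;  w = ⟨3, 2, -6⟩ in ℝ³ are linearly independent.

linearly independent

Row-reduce the matrix whose columns are u, v, w.
The reduction yields 3 nonzero rows, so the rank is 3.
Since rank = 3 (the number of vectors), the set is linearly independent.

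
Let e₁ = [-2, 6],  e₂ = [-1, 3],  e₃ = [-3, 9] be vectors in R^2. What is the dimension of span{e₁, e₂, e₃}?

dim = 1

Form the matrix with e₁, e₂, e₃ as columns and reduce.
Reduction leaves 1 leading entry, giving rank 1.
(With 3 elements in a 2-dimensional space the rank is at most 2.)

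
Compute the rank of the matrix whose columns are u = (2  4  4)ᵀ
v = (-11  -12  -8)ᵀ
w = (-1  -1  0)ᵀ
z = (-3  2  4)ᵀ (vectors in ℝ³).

rank 3

Form the matrix with u, v, w, z as columns and reduce.
The echelon form has 3 nonzero rows, so the rank is 3.
(With 4 elements in a 3-dimensional space the rank is at most 3.)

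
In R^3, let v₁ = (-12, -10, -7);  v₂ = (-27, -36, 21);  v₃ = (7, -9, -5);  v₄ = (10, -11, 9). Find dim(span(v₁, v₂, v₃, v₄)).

3

Put the 3×4 matrix [v₁|v₂|v₃|v₄] into echelon form.
Exactly 3 pivots survive; hence the rank is 3.
(With 4 elements in a 3-dimensional space the rank is at most 3.)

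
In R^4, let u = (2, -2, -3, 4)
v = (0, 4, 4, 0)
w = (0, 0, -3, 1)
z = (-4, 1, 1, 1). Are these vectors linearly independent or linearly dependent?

linearly independent

Row-reduce the matrix whose columns are u, v, w, z.
The reduction yields 4 nonzero rows, so the rank is 4.
Since rank = 4 (the number of vectors), the set is linearly independent.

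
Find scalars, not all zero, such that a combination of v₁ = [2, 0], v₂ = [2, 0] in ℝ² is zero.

v₁ - v₂ = 0

Write the vectors as columns of a matrix and find a nonzero vector in its null space.
The free variable yields coefficients (1, -1) (any nonzero multiple also works).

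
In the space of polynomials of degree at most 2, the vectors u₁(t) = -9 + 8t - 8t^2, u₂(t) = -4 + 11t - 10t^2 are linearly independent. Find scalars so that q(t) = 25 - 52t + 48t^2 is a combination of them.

q = -u₁ - 4u₂

Take coordinate vectors relative to {1, t, t^2}.
Write q = c₁u₁ + c₂u₂ and equate components.
Row-reducing the augmented matrix gives the unique coefficients (c₁, c₂) = (-1, -4).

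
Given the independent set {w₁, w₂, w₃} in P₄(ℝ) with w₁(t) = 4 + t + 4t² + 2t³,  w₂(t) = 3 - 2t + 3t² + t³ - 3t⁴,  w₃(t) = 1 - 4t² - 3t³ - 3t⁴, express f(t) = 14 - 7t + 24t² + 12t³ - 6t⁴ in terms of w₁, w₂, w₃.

Identify each element with its coordinate vector in ℝ⁵ via {1, t, …, t⁴}.
Write f = α₁w₁ + … + α₃w₃ and equate components.
The system has the unique solution (α₁, α₂, α₃) = (1, 4, -2).

f = w₁ + 4w₂ - 2w₃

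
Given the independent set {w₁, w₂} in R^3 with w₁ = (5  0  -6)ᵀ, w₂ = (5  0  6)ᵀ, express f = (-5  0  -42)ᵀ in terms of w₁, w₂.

Set up the augmented matrix [w₁ | w₂ | f] and row-reduce.
The system has the unique solution (α₁, α₂) = (3, -4).

f = 3w₁ - 4w₂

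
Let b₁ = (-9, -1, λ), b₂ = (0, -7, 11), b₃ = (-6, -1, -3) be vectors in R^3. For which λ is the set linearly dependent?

λ = -37/7

Dependence holds iff the 3×3 matrix [b₁ b₂ b₃] is singular.
The determinant works out to -42*λ - 222.
Solving -42*λ - 222 = 0 yields λ = -37/7.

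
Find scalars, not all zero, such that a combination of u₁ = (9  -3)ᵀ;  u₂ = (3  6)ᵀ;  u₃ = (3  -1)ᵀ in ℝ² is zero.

Solve the homogeneous system with u₁, u₂, u₃ as columns by row-reducing the coefficient matrix.
A generator of the null space is (1, 0, -3).

u₁ - 3u₃ = 0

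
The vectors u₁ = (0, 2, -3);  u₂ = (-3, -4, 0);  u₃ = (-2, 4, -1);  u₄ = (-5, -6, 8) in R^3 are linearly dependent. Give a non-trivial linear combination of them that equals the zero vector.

Row-reduce the matrix with u₁, u₂, u₃, u₄ as columns; the null space gives the coefficients.
A generator of the null space is (3, -1, -1, 1).

3u₁ - u₂ - u₃ + u₄ = 0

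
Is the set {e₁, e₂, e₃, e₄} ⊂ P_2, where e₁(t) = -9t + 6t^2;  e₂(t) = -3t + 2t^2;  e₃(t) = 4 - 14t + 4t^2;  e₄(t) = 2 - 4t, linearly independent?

Take coordinates with respect to the standard basis {1, t, t^2}.
There are 4 vectors in a 3-dimensional space, so they cannot be linearly independent.

linearly dependent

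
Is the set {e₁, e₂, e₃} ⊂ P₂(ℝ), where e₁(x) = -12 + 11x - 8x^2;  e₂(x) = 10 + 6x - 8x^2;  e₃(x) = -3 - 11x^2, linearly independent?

linearly independent

Take coordinates with respect to the standard basis {1, x, x^2}.
The matrix [e₁|e₂|e₃] has determinant 2122.
A nonzero determinant means the columns are linearly independent.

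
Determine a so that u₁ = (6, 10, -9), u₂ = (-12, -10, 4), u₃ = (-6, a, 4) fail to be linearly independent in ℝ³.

a = -45/7

Dependence holds iff the 3×3 matrix [u₁ u₂ u₃] is singular.
Expanding, det = 84*a + 540.
Solving 84*a + 540 = 0 yields a = -45/7.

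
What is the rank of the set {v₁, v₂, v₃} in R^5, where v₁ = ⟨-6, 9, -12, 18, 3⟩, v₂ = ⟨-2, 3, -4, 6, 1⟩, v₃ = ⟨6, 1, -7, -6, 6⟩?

Row-reduce the 3×5 matrix with these as rows.
There are 2 pivot columns, so rank = 2.

2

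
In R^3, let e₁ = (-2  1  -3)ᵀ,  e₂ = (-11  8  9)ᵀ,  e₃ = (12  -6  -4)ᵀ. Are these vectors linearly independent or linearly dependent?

Place the vectors as rows of a 3×3 matrix and reduce to echelon form.
The reduction yields 3 nonzero rows, so the rank is 3.
Since rank = 3 (the number of vectors), the set is linearly independent.

linearly independent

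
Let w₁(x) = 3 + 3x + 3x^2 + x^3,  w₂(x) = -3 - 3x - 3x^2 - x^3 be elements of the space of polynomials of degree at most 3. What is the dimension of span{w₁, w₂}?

dim = 1

Represent each element by its coordinate vector in ℝ⁴.
Form the matrix with w₁, w₂ as columns and reduce.
Reduction leaves 1 leading entry, giving rank 1.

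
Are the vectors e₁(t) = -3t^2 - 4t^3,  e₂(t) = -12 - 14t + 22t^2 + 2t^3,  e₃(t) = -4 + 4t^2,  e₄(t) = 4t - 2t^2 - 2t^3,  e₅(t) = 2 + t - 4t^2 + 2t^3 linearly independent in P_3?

linearly dependent

Take coordinates with respect to the standard basis {1, t, …, t^3}.
There are 5 vectors in a 4-dimensional space, so they cannot be linearly independent.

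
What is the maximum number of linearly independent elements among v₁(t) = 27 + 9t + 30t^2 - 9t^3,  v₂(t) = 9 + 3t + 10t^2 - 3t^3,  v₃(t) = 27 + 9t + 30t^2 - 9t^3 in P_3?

1

Use coordinates relative to {1, t, …, t^3}.
Apply Gaussian elimination to the matrix whose rows are v₁, v₂, v₃.
Exactly 1 pivot survives; hence the rank is 1.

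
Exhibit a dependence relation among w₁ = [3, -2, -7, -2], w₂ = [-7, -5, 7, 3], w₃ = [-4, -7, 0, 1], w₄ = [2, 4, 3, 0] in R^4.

w₁ + w₂ - w₃ = 0

Set up α₁w₁ + … + α₄w₄ = 0 and solve the homogeneous system.
A generator of the null space is (1, 1, -1, 0).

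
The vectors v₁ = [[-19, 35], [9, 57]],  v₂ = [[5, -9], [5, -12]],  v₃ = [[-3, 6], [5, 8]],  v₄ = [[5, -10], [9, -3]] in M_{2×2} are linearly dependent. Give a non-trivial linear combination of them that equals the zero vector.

v₁ + 3v₂ - 3v₃ - v₄ = 0

Write each element as a vector in ℝ⁴ using {E₁₁, E₁₂, E₂₁, E₂₂}.
Set up α₁v₁ + … + α₄v₄ = 0 and solve the homogeneous system.
The free variable yields coefficients (1, 3, -3, -1) (any nonzero multiple also works).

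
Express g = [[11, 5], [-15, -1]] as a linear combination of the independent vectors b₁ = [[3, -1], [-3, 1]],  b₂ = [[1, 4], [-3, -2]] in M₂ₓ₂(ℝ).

g = 3b₁ + 2b₂

Take coordinate vectors relative to {E₁₁, E₁₂, E₂₁, E₂₂}.
Since b₁, b₂ are independent, the coefficients expressing g are uniquely determined by a linear system.
Row-reducing the augmented matrix gives the unique coefficients (α₁, α₂) = (3, 2).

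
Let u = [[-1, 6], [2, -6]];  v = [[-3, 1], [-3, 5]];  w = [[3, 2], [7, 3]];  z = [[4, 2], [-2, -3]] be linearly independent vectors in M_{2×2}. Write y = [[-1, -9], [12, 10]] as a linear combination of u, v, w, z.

y = -u - v + w - 2z

Take coordinate vectors relative to {E₁₁, E₁₂, E₂₁, E₂₂}.
Solve the system with u, v, w, z as columns and y as the right-hand side.
Back-substitution yields (c₁, …, c₄) = (-1, -1, 1, -2).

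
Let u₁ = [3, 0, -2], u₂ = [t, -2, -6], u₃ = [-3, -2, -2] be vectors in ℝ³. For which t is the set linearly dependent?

t = 3

The set is linearly dependent precisely when det[u₁; u₂; u₃] = 0.
Expanding, det = 4*t - 12.
Setting this to zero gives t = 3.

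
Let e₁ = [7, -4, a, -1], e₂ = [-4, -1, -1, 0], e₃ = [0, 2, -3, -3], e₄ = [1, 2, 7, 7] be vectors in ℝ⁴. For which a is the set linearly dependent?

a = 1

The vectors are dependent exactly when the determinant of the matrix with rows e₁, e₂, e₃, e₄ vanishes.
Expanding, det = 77 - 77*a.
Solving 77 - 77*a = 0 yields a = 1.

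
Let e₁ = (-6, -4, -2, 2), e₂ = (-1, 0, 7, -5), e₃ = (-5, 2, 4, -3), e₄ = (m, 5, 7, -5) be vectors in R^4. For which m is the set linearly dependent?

m = -31

Place the vectors as rows of a 4×4 matrix; dependence ⇔ determinant zero.
Expanding, det = 4*m + 124.
Solving 4*m + 124 = 0 yields m = -31.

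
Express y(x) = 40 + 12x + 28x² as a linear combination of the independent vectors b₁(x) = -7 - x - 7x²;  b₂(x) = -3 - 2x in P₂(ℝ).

Take coordinate vectors relative to {1, x, x²}.
Solve the system with b₁, b₂ as columns and y as the right-hand side.
Row-reducing the augmented matrix gives the unique coefficients (α₁, α₂) = (-4, -4).

y = -4b₁ - 4b₂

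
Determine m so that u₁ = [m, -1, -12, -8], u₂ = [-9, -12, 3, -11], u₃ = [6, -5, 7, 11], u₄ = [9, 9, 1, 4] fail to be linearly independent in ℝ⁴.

m = -15

The vectors are dependent exactly when the determinant of the matrix with rows u₁, u₂, u₃, u₄ vanishes.
The determinant works out to 901*m + 13515.
Setting this to zero gives m = -15.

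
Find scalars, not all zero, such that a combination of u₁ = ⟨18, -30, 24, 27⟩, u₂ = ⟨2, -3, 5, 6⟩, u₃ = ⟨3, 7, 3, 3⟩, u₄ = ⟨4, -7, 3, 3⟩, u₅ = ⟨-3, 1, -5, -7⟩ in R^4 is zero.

u₁ - 3u₂ - 3u₄ = 0

Write the vectors as columns of a matrix and find a nonzero vector in its null space.
A generator of the null space is (1, -3, 0, -3, 0).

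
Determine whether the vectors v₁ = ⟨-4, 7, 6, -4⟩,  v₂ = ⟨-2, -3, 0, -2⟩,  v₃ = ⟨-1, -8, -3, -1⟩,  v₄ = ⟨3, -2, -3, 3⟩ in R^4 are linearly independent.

linearly dependent

The matrix [v₁|v₂|v₃|v₄] has determinant 0.
A zero determinant means the columns are linearly dependent.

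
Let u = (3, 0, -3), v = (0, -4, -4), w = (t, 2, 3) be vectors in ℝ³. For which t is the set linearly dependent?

Place the vectors as rows of a 3×3 matrix; dependence ⇔ determinant zero.
The determinant works out to -12*t - 12.
Setting this to zero gives t = -1.

t = -1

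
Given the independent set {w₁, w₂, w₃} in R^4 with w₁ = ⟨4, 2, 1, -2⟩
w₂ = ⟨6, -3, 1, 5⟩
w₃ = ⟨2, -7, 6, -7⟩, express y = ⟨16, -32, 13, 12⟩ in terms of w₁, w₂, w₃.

y = -3w₁ + 4w₂ + 2w₃

Write y = a₁w₁ + … + a₃w₃ and equate components.
Back-substitution yields (a₁, a₂, a₃) = (-3, 4, 2).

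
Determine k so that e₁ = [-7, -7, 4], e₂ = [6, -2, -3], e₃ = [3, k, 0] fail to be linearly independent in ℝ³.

k = -29

The vectors are dependent exactly when the determinant of the matrix with rows e₁, e₂, e₃ vanishes.
The determinant works out to 3*k + 87.
Solving 3*k + 87 = 0 yields k = -29.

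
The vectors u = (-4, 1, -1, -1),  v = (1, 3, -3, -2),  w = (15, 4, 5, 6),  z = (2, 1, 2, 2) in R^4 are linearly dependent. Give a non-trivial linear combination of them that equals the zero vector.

Set up α₁u + … + α₄z = 0 and solve the homogeneous system.
One solution (up to scaling) is (2, -1, 1, -3).

2u - v + w - 3z = 0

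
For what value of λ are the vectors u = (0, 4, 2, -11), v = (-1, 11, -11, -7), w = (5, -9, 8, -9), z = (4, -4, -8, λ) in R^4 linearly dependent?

The vectors are dependent exactly when the determinant of the matrix with rows u, v, w, z vanishes.
The determinant works out to 800 - 280*λ.
Setting this to zero gives λ = 20/7.

λ = 20/7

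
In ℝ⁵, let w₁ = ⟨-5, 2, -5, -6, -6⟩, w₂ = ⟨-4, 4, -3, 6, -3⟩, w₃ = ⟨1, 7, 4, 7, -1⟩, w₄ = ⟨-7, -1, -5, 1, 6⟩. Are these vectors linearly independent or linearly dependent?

linearly independent

Place the vectors as rows of a 4×5 matrix and reduce to echelon form.
The reduction yields 4 nonzero rows, so the rank is 4.
Since rank = 4 (the number of vectors), the set is linearly independent.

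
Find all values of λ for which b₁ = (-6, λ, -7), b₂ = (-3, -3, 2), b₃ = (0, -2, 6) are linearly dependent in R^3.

λ = -7/3

Place the vectors as rows of a 3×3 matrix; dependence ⇔ determinant zero.
Cofactor expansion gives det = 18*λ + 42.
This vanishes exactly when λ = -7/3.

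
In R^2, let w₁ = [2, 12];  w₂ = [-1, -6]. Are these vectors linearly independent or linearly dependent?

Form the 2×2 matrix with these as columns; its determinant is 0.
A zero determinant means the columns are linearly dependent.
Indeed w₁ + 2w₂ = 0.

linearly dependent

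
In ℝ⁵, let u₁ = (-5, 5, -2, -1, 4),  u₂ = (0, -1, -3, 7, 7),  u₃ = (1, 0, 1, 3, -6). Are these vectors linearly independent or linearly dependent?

linearly independent

Place the vectors as rows of a 3×5 matrix and reduce to echelon form.
The reduction yields 3 nonzero rows, so the rank is 3.
Since rank = 3 (the number of vectors), the set is linearly independent.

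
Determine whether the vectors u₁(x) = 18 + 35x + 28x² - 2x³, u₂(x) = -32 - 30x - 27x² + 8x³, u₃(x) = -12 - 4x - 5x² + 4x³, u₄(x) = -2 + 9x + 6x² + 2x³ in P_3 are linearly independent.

Take coordinates with respect to the standard basis {1, x, …, x³}.
The matrix [u₁|u₂|u₃|u₄] has determinant 0.
A zero determinant means the columns are linearly dependent.

linearly dependent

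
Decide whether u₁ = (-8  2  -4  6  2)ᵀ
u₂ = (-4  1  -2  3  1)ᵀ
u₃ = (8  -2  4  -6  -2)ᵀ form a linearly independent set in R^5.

linearly dependent

Row-reduce the matrix whose columns are u₁, u₂, u₃.
The reduction yields 1 nonzero row, so the rank is 1.
Since rank 1 < 3, the set is linearly dependent.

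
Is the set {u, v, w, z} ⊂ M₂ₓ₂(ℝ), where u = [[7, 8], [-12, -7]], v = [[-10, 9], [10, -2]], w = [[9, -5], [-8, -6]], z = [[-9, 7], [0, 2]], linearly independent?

Take coordinates with respect to the standard basis {E₁₁, E₁₂, E₂₁, E₂₂}.
Place the vectors as rows of a 4×4 matrix and reduce to echelon form.
The reduction yields 4 nonzero rows, so the rank is 4.
Since rank = 4 (the number of vectors), the set is linearly independent.

linearly independent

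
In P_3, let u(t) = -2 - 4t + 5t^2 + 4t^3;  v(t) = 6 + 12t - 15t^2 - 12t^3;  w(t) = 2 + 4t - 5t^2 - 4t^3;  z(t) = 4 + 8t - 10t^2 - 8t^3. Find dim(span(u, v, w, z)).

Pass to coordinate vectors with respect to the basis {1, t, …, t^3}.
Apply Gaussian elimination to the matrix whose rows are u, v, w, z.
The echelon form has 1 nonzero row, so the rank is 1.

dim = 1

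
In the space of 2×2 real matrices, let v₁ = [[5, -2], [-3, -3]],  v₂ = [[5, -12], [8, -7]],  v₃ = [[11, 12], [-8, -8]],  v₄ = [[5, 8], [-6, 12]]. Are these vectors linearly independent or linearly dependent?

Take coordinates with respect to the standard basis {E₁₁, E₁₂, E₂₁, E₂₂}.
Row-reduce the matrix whose columns are v₁, v₂, v₃, v₄.
The reduction yields 4 nonzero rows, so the rank is 4.
Since rank = 4 (the number of vectors), the set is linearly independent.

linearly independent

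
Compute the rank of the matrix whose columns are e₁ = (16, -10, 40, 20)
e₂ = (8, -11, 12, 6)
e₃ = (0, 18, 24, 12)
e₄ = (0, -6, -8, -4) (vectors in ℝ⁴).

2

Form the matrix with e₁, e₂, e₃, e₄ as columns and reduce.
There are 2 pivot columns, so rank = 2.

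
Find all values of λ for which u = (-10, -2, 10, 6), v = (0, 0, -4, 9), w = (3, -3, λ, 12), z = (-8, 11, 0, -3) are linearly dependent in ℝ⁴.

The set is linearly dependent precisely when det[u; v; w; z] = 0.
The determinant works out to 1134*λ + 6642.
Solving 1134*λ + 6642 = 0 yields λ = -41/7.

λ = -41/7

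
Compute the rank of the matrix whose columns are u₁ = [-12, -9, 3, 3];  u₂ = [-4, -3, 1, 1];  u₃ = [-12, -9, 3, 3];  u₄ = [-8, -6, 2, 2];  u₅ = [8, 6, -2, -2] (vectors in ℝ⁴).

rank 1

Form the matrix with u₁, u₂, u₃, u₄, u₅ as columns and reduce.
Exactly 1 pivot survives; hence the rank is 1.
(With 5 elements in a 4-dimensional space the rank is at most 4.)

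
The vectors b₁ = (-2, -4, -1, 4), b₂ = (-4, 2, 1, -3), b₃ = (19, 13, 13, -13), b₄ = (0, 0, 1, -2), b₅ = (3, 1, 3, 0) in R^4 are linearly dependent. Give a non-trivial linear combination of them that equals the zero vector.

3b₁ + b₂ + b₃ - 2b₄ - 3b₅ = 0

Solve the homogeneous system with b₁, b₂, b₃, b₄, b₅ as columns by row-reducing the coefficient matrix.
The free variable yields coefficients (3, 1, 1, -2, -3) (any nonzero multiple also works).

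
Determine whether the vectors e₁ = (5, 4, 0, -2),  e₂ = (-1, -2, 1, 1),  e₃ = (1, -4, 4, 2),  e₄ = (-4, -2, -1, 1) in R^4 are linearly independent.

Row-reduce the matrix whose columns are e₁, e₂, e₃, e₄.
The reduction yields 2 nonzero rows, so the rank is 2.
Since rank 2 < 4, the set is linearly dependent.

linearly dependent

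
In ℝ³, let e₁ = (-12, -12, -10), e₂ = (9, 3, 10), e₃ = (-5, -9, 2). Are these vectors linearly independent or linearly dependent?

The matrix [e₁|e₂|e₃] has determinant 324.
A nonzero determinant means the columns are linearly independent.

linearly independent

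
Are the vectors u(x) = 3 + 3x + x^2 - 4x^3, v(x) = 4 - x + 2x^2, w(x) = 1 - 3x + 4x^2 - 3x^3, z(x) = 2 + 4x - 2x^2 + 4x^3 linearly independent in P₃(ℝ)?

Write each element as a coordinate vector in ℝ⁴ using {1, x, …, x^3}.
Place the vectors as rows of a 4×4 matrix and reduce to echelon form.
The reduction yields 4 nonzero rows, so the rank is 4.
Since rank = 4 (the number of vectors), the set is linearly independent.

linearly independent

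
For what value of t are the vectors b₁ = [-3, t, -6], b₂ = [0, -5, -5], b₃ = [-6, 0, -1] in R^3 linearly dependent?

Place the vectors as rows of a 3×3 matrix; dependence ⇔ determinant zero.
Expanding, det = 30*t + 165.
Setting this to zero gives t = -11/2.

t = -11/2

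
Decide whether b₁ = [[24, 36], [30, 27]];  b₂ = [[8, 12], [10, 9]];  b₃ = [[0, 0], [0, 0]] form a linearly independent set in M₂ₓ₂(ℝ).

linearly dependent

Take coordinates with respect to the standard basis {E₁₁, E₁₂, E₂₁, E₂₂}.
One of the vectors is the zero vector, so the set is linearly dependent.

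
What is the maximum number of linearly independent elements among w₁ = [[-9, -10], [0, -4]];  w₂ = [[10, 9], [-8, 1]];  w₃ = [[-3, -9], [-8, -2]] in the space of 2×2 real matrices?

Pass to coordinate vectors with respect to the basis {E₁₁, E₁₂, E₂₁, E₂₂}.
Row-reduce the 3×4 matrix with these as rows.
Reduction leaves 3 leading entries, giving rank 3.

3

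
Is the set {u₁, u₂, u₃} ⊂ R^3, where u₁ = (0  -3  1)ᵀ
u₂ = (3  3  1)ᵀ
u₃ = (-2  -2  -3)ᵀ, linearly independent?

linearly independent

Place the vectors as rows of a 3×3 matrix and reduce to echelon form.
The reduction yields 3 nonzero rows, so the rank is 3.
Since rank = 3 (the number of vectors), the set is linearly independent.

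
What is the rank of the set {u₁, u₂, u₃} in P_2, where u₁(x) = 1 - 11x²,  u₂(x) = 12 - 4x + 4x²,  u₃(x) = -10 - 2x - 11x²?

rank 3

Represent each element by its coordinate vector in ℝ³.
Row-reduce the 3×3 matrix with these as rows.
The echelon form has 3 nonzero rows, so the rank is 3.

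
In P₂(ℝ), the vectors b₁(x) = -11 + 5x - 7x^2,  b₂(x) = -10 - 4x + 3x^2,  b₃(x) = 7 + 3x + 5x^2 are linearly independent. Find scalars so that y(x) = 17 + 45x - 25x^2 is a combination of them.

y = 4b₁ - 4b₂ + 3b₃

Take coordinate vectors relative to {1, x, x^2}.
Since b₁, b₂, b₃ are independent, the coefficients expressing y are uniquely determined by a linear system.
Back-substitution yields (α₁, α₂, α₃) = (4, -4, 3).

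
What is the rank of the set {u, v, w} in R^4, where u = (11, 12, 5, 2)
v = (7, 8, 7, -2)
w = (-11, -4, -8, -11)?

Form the matrix with u, v, w as columns and reduce.
Reduction leaves 3 leading entries, giving rank 3.

rank 3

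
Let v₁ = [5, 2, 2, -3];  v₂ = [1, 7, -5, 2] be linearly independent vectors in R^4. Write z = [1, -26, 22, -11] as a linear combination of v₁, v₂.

z = v₁ - 4v₂

Solve the system with v₁, v₂ as columns and z as the right-hand side.
Row-reducing the augmented matrix gives the unique coefficients (α₁, α₂) = (1, -4).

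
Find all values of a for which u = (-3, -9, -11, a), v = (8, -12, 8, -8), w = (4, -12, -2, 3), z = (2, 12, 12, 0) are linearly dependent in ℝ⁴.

Place the vectors as rows of a 4×4 matrix; dependence ⇔ determinant zero.
Cofactor expansion gives det = -240*a - 648.
This vanishes exactly when a = -27/10.

a = -27/10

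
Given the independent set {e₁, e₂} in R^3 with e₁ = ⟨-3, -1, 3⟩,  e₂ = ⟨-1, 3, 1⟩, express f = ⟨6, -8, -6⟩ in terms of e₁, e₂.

f = -e₁ - 3e₂

Write f = α₁e₁ + α₂e₂ and equate components.
The system has the unique solution (α₁, α₂) = (-1, -3).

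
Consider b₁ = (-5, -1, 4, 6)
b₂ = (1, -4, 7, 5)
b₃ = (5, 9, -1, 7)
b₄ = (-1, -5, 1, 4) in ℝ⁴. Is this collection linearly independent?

linearly independent

Form the 4×4 matrix with these as columns; its determinant is 2933.
A nonzero determinant means the columns are linearly independent.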